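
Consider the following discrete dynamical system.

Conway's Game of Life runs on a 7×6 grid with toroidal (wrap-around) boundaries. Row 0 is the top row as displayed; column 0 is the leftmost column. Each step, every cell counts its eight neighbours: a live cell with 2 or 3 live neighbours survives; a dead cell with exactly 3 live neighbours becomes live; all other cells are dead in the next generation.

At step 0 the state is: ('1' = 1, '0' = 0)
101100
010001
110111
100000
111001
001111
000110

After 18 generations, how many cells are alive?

k=0  101100
010001
110111
100000
111001
001111
000110
k=1  111101
000000
011010
000100
001000
000000
010000
k=2  111000
000011
001100
010100
000000
000000
010000
k=3  111001
100011
001100
000100
000000
000000
111000
k=4  001110
000010
001101
001100
000000
010000
001001
k=5  001011
000001
001000
001110
001000
000000
011010
k=6  111011
000111
001010
011000
001000
011100
011011
k=7  000000
000000
011011
011000
000000
100010
000000
k=8  000000
000000
111100
111100
010000
000000
000000
k=9  000000
011000
100100
000100
110000
000000
000000
k=10  000000
011000
010100
111000
000000
000000
000000
k=11  000000
011000
000100
111000
010000
000000
000000
k=12  000000
001000
100100
111000
111000
000000
000000
k=13  000000
000000
100100
000101
101000
010000
000000
k=14  000000
000000
000010
111111
111000
010000
000000
k=15  000000
000000
111010
000010
000010
111000
000000
k=16  000000
010000
010101
010010
010101
010000
010000
k=17  000000
101000
010010
010101
010010
010000
000000
k=18  000000
010000
010111
010101
010010
000000
000000

10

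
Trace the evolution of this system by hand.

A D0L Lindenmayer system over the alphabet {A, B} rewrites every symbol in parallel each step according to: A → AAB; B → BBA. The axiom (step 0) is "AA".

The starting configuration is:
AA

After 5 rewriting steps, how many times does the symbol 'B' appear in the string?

242

k=0  AA
k=1  AABAAB
k=2  AABAABBBAAABAABBBA
k=3  AABAABBBAAABAABBBABBABBAAABAABAABBBAAABAABBBABBABBAAAB
k=4  AABAABBBAAABAABBBABBABBAAABAABAABBBAAABAABBBABBABBAAABBBAB…AAABAABAABBBAAABAABBBABBABBAAABBBABBAAABBBABBAAABAABAABBBA  (len 162)
k=5  AABAABBBAAABAABBBABBABBAAABAABAABBBAAABAABBBABBABBAAABBBAB…BBBABBABBAAABBBABBAAABAABAABBBAAABAABBBAAABAABBBABBABBAAAB  (len 486)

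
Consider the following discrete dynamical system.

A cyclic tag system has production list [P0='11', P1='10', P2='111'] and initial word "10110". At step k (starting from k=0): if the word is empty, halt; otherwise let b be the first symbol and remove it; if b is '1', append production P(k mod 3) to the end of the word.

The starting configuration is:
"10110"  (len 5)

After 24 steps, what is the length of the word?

[0] "10110"  (len 5)
[1] "011011"  (len 6)
[2] "11011"  (len 5)
[3] "1011111"  (len 7)
[4] "01111111"  (len 8)
[5] "1111111"  (len 7)
[6] "111111111"  (len 9)
[7] "1111111111"  (len 10)
[8] "11111111110"  (len 11)
[9] "1111111110111"  (len 13)
[10] "11111111011111"  (len 14)
[11] "111111101111110"  (len 15)
[12] "11111101111110111"  (len 17)
[13] "111110111111011111"  (len 18)
[14] "1111011111101111110"  (len 19)
[15] "111011111101111110111"  (len 21)
[16] "1101111110111111011111"  (len 22)
[17] "10111111011111101111110"  (len 23)
[18] "0111111011111101111110111"  (len 25)
[19] "111111011111101111110111"  (len 24)
[20] "1111101111110111111011110"  (len 25)
[21] "111101111110111111011110111"  (len 27)
[22] "1110111111011111101111011111"  (len 28)
[23] "11011111101111110111101111110"  (len 29)
[24] "1011111101111110111101111110111"  (len 31)

31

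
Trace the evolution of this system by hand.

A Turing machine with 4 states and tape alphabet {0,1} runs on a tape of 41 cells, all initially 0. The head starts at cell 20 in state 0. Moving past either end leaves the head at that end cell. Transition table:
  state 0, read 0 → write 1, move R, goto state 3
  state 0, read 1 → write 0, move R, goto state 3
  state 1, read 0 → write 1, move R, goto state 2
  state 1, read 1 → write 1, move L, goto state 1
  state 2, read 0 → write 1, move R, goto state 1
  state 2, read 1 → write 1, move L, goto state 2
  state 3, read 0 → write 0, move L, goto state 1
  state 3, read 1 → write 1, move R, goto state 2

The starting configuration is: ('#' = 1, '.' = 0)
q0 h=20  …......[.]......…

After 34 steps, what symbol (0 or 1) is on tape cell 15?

1

step 0: q0 h=20  …......[.]......…
step 1: q3 h=21  ….....#[.]......…
step 2: q1 h=20  …......[#]......…
step 3: q1 h=19  …......[.]#.....…
step 4: q2 h=20  ….....#[#]......…
step 5: q2 h=19  …......[#]#.....…
step 6: q2 h=18  …......[.]##....…
step 7: q1 h=19  ….....#[#]#.....…
step 8: q1 h=18  …......[#]##....…
step 9: q1 h=17  …......[.]###...…
step 10: q2 h=18  ….....#[#]##....…
step 11: q2 h=17  …......[#]###...…
step 12: q2 h=16  …......[.]####..…
step 13: q1 h=17  ….....#[#]###...…
step 14: q1 h=16  …......[#]####..…
step 15: q1 h=15  …......[.]#####.…
step 16: q2 h=16  ….....#[#]####..…
step 17: q2 h=15  …......[#]#####.…
step 18: q2 h=14  …......[.]######…
step 19: q1 h=15  ….....#[#]#####.…
step 20: q1 h=14  …......[#]######…
step 21: q1 h=13  …......[.]######…
step 22: q2 h=14  ….....#[#]######…
step 23: q2 h=13  …......[#]######…
step 24: q2 h=12  …......[.]######…
step 25: q1 h=13  ….....#[#]######…
step 26: q1 h=12  …......[#]######…
step 27: q1 h=11  …......[.]######…
step 28: q2 h=12  ….....#[#]######…
step 29: q2 h=11  …......[#]######…
step 30: q2 h=10  …......[.]######…
step 31: q1 h=11  ….....#[#]######…
step 32: q1 h=10  …......[#]######…
step 33: q1 h= 9  …......[.]######…
step 34: q2 h=10  ….....#[#]######…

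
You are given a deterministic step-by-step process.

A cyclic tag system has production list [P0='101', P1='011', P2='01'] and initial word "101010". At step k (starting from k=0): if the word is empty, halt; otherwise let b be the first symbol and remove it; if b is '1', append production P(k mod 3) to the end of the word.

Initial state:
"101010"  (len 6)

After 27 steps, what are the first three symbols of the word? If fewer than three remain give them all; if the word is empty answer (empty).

101

step 0: "101010"  (len 6)
step 1: "01010101"  (len 8)
step 2: "1010101"  (len 7)
step 3: "01010101"  (len 8)
step 4: "1010101"  (len 7)
step 5: "010101011"  (len 9)
step 6: "10101011"  (len 8)
step 7: "0101011101"  (len 10)
step 8: "101011101"  (len 9)
step 9: "0101110101"  (len 10)
step 10: "101110101"  (len 9)
step 11: "01110101011"  (len 11)
step 12: "1110101011"  (len 10)
step 13: "110101011101"  (len 12)
step 14: "10101011101011"  (len 14)
step 15: "010101110101101"  (len 15)
step 16: "10101110101101"  (len 14)
step 17: "0101110101101011"  (len 16)
step 18: "101110101101011"  (len 15)
step 19: "01110101101011101"  (len 17)
step 20: "1110101101011101"  (len 16)
step 21: "11010110101110101"  (len 17)
step 22: "1010110101110101101"  (len 19)
step 23: "010110101110101101011"  (len 21)
step 24: "10110101110101101011"  (len 20)
step 25: "0110101110101101011101"  (len 22)
step 26: "110101110101101011101"  (len 21)
step 27: "1010111010110101110101"  (len 22)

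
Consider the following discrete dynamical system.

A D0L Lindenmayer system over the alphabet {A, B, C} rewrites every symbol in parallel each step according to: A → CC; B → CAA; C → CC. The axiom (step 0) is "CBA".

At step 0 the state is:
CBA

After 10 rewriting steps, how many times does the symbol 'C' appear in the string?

t=0: CBA
t=1: CCCAACC
t=2: CCCCCCCCCCCCCC
t=3: CCCCCCCCCCCCCCCCCCCCCCCCCCCC
t=4: CCCCCCCCCCCCCCCCCCCCCCCCCCCCCCCCCCCCCCCCCCCCCCCCCCCCCCCC
t=5: CCCCCCCCCCCCCCCCCCCCCCCCCCCCCCCCCCCCCCCCCCCCCCCCCCCCCCCCCCCCCCCCCCCCCCCCCCCCCCCCCCCCCCCCCCCCCCCCCCCCCCCCCCCCCCCC
t=6: CCCCCCCCCCCCCCCCCCCCCCCCCCCCCCCCCCCCCCCCCCCCCCCCCCCCCCCCCC…CCCCCCCCCCCCCCCCCCCCCCCCCCCCCCCCCCCCCCCCCCCCCCCCCCCCCCCCCC  (len 224)
t=7: CCCCCCCCCCCCCCCCCCCCCCCCCCCCCCCCCCCCCCCCCCCCCCCCCCCCCCCCCC…CCCCCCCCCCCCCCCCCCCCCCCCCCCCCCCCCCCCCCCCCCCCCCCCCCCCCCCCCC  (len 448)
t=8: CCCCCCCCCCCCCCCCCCCCCCCCCCCCCCCCCCCCCCCCCCCCCCCCCCCCCCCCCC…CCCCCCCCCCCCCCCCCCCCCCCCCCCCCCCCCCCCCCCCCCCCCCCCCCCCCCCCCC  (len 896)
t=9: CCCCCCCCCCCCCCCCCCCCCCCCCCCCCCCCCCCCCCCCCCCCCCCCCCCCCCCCCC…CCCCCCCCCCCCCCCCCCCCCCCCCCCCCCCCCCCCCCCCCCCCCCCCCCCCCCCCCC  (len 1792)
t=10: CCCCCCCCCCCCCCCCCCCCCCCCCCCCCCCCCCCCCCCCCCCCCCCCCCCCCCCCCC…CCCCCCCCCCCCCCCCCCCCCCCCCCCCCCCCCCCCCCCCCCCCCCCCCCCCCCCCCC  (len 3584)

3584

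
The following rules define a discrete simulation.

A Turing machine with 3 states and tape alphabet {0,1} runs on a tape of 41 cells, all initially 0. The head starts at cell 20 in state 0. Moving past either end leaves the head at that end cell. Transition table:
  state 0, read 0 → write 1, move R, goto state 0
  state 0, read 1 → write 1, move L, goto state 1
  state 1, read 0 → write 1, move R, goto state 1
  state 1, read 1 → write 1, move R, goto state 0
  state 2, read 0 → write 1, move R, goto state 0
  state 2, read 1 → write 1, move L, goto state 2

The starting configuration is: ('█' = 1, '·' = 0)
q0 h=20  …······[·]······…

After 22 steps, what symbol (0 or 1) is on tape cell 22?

step 0: q0 h=20  …······[·]······…
step 1: q0 h=21  …·····█[·]······…
step 2: q0 h=22  …····██[·]······…
step 3: q0 h=23  …···███[·]······…
step 4: q0 h=24  …··████[·]······…
step 5: q0 h=25  …·█████[·]······…
step 6: q0 h=26  …██████[·]······…
step 7: q0 h=27  …██████[·]······…
step 8: q0 h=28  …██████[·]······…
step 9: q0 h=29  …██████[·]······…
step 10: q0 h=30  …██████[·]······…
step 11: q0 h=31  …██████[·]······…
step 12: q0 h=32  …██████[·]······…
step 13: q0 h=33  …██████[·]······…
step 14: q0 h=34  …██████[·]······|
step 15: q0 h=35  …██████[·]·····|
step 16: q0 h=36  …██████[·]····|
step 17: q0 h=37  …██████[·]···|
step 18: q0 h=38  …██████[·]··|
step 19: q0 h=39  …██████[·]·|
step 20: q0 h=40  …██████[·]|
step 21: q0 h=40  …██████[█]|
step 22: q1 h=39  …██████[█]█|

1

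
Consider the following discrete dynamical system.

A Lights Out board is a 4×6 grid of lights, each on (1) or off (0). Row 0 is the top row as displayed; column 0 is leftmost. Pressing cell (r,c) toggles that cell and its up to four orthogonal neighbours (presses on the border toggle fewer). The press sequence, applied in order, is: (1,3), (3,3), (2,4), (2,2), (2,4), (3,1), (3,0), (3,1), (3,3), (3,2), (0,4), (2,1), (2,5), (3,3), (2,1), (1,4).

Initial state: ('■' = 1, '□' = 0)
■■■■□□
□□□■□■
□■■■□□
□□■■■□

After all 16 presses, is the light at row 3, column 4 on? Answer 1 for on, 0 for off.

[0] ■■■■□□
□□□■□■
□■■■□□
□□■■■□
[1] ■■■□□□
□□■□■■
□■■□□□
□□■■■□
[2] ■■■□□□
□□■□■■
□■■■□□
□□□□□□
[3] ■■■□□□
□□■□□■
□■■□■■
□□□□■□
[4] ■■■□□□
□□□□□■
□□□■■■
□□■□■□
[5] ■■■□□□
□□□□■■
□□□□□□
□□■□□□
[6] ■■■□□□
□□□□■■
□■□□□□
■■□□□□
[7] ■■■□□□
□□□□■■
■■□□□□
□□□□□□
[8] ■■■□□□
□□□□■■
■□□□□□
■■■□□□
[9] ■■■□□□
□□□□■■
■□□■□□
■■□■■□
[10] ■■■□□□
□□□□■■
■□■■□□
■□■□■□
[11] ■■■■■■
□□□□□■
■□■■□□
■□■□■□
[12] ■■■■■■
□■□□□■
□■□■□□
■■■□■□
[13] ■■■■■■
□■□□□□
□■□■■■
■■■□■■
[14] ■■■■■■
□■□□□□
□■□□■■
■■□■□■
[15] ■■■■■■
□□□□□□
■□■□■■
■□□■□■
[16] ■■■■□■
□□□■■■
■□■□□■
■□□■□■

0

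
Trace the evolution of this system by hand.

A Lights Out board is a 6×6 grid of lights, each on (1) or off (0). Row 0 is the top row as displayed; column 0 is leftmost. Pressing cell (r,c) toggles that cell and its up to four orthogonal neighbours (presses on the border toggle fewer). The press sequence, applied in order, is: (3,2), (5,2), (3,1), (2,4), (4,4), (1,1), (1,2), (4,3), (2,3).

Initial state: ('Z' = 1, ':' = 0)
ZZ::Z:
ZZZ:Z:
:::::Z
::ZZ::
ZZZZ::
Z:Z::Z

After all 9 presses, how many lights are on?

k=0  ZZ::Z:
ZZZ:Z:
:::::Z
::ZZ::
ZZZZ::
Z:Z::Z
k=1  ZZ::Z:
ZZZ:Z:
::Z::Z
:Z::::
ZZ:Z::
Z:Z::Z
k=2  ZZ::Z:
ZZZ:Z:
::Z::Z
:Z::::
ZZZZ::
ZZ:Z:Z
k=3  ZZ::Z:
ZZZ:Z:
:ZZ::Z
Z:Z:::
Z:ZZ::
ZZ:Z:Z
k=4  ZZ::Z:
ZZZ:::
:ZZZZ:
Z:Z:Z:
Z:ZZ::
ZZ:Z:Z
k=5  ZZ::Z:
ZZZ:::
:ZZZZ:
Z:Z:::
Z:Z:ZZ
ZZ:ZZZ
k=6  Z:::Z:
::::::
::ZZZ:
Z:Z:::
Z:Z:ZZ
ZZ:ZZZ
k=7  Z:Z:Z:
:ZZZ::
:::ZZ:
Z:Z:::
Z:Z:ZZ
ZZ:ZZZ
k=8  Z:Z:Z:
:ZZZ::
:::ZZ:
Z:ZZ::
Z::Z:Z
ZZ::ZZ
k=9  Z:Z:Z:
:ZZ:::
::Z:::
Z:Z:::
Z::Z:Z
ZZ::ZZ

15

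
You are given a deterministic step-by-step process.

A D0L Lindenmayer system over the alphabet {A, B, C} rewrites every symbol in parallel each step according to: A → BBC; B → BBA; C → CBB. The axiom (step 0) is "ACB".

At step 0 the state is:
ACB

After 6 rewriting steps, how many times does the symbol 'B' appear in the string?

1458

[0] ACB
[1] BBCCBBBBA
[2] BBABBACBBCBBBBABBABBABBABBC
[3] BBABBABBCBBABBABBCCBBBBABBACBBBBABBABBABBABBCBBABBABBCBBABBABBCBBABBABBCBBABBACBB
[4] BBABBABBCBBABBABBCBBABBACBBBBABBABBCBBABBABBCBBABBACBBCBBB…ACBBBBABBABBCBBABBABBCBBABBACBBBBABBABBCBBABBABBCCBBBBABBA  (len 243)
[5] BBABBABBCBBABBABBCBBABBACBBBBABBABBCBBABBABBCBBABBACBBBBAB…ACBBBBABBABBCBBABBABBCBBABBACBBCBBBBABBABBABBABBCBBABBABBC  (len 729)
[6] BBABBABBCBBABBABBCBBABBACBBBBABBABBCBBABBABBCBBABBACBBBBAB…ABBCBBABBABBCBBABBABBCBBABBACBBBBABBABBCBBABBABBCBBABBACBB  (len 2187)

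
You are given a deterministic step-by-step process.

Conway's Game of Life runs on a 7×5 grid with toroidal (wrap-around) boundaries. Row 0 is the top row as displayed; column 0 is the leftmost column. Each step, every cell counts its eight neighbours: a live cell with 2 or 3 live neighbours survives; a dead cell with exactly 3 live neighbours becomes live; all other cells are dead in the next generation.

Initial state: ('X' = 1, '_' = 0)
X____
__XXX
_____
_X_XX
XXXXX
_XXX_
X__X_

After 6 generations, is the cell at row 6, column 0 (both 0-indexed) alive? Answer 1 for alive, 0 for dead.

0) X____
__XXX
_____
_X_XX
XXXXX
_XXX_
X__X_
1) XXX__
___XX
X____
_X___
_____
_____
X__X_
2) XXX__
__XXX
X___X
_____
_____
_____
X_X_X
3) _____
__X__
X___X
_____
_____
_____
X_XXX
4) _XX_X
_____
_____
_____
_____
___XX
___XX
5) X_X_X
_____
_____
_____
_____
___XX
_____
6) _____
_____
_____
_____
_____
_____
X____

1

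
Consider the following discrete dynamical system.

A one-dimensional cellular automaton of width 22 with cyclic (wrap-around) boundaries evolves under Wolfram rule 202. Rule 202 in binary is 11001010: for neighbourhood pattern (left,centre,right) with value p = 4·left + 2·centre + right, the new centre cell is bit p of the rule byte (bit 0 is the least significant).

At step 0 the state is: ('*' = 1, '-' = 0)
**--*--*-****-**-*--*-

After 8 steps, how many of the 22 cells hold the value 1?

19

0) **--*--*-****-**-*--*-
1) **-*--*--****-**---*--
2) **---*--*****-**--*--*
3) **--*--******-**-*--**
4) **-*--*******-**---***
5) **---********-**--****
6) **--*********-**-*****
7) **-**********-**-*****
8) **-**********-**-*****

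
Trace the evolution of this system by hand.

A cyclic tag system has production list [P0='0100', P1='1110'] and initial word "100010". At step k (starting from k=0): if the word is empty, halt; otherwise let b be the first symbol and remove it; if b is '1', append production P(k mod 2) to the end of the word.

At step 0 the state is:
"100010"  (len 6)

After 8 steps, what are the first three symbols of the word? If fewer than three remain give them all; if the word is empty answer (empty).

000

gen 0: "100010"  (len 6)
gen 1: "000100100"  (len 9)
gen 2: "00100100"  (len 8)
gen 3: "0100100"  (len 7)
gen 4: "100100"  (len 6)
gen 5: "001000100"  (len 9)
gen 6: "01000100"  (len 8)
gen 7: "1000100"  (len 7)
gen 8: "0001001110"  (len 10)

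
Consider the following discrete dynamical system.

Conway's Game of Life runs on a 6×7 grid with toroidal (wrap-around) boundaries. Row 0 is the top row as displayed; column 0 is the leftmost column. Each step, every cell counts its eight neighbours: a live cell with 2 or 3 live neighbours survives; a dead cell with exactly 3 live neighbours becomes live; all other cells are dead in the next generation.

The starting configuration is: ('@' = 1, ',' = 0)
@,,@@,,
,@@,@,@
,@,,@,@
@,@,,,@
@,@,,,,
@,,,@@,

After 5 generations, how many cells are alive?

9

k=0  @,,@@,,
,@@,@,@
,@,,@,@
@,@,,,@
@,@,,,,
@,,,@@,
k=1  @,@,,,,
,@@,@,@
,,,,,,@
,,@@,@@
@,,@,@,
@,,,@@,
k=2  @,@,@,,
,@@@,@@
,@,,@,@
@,@@,@,
@@@@,,,
@,,@@@,
k=3  @,,,,,,
,,,,,,@
,,,,,,,
,,,,,@,
@,,,,@,
@,,,,@,
k=4  @,,,,,,
,,,,,,,
,,,,,,,
,,,,,,@
,,,,@@,
@@,,,,,
k=5  @@,,,,,
,,,,,,,
,,,,,,,
,,,,,@,
@,,,,@@
@@,,,,@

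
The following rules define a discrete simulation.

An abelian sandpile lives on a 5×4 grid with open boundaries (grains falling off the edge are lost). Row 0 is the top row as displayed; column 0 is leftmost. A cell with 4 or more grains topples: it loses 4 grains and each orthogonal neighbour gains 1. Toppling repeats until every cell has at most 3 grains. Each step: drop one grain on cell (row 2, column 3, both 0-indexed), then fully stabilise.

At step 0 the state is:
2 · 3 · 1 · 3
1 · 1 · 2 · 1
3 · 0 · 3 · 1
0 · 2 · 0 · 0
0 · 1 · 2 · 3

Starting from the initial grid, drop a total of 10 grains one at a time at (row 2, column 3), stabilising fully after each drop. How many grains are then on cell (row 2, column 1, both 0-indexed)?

1

step 0: 2 · 3 · 1 · 3
1 · 1 · 2 · 1
3 · 0 · 3 · 1
0 · 2 · 0 · 0
0 · 1 · 2 · 3
step 1: 2 · 3 · 1 · 3
1 · 1 · 2 · 1
3 · 0 · 3 · 2
0 · 2 · 0 · 0
0 · 1 · 2 · 3
step 2: 2 · 3 · 1 · 3
1 · 1 · 2 · 1
3 · 0 · 3 · 3
0 · 2 · 0 · 0
0 · 1 · 2 · 3
step 3: 2 · 3 · 1 · 3
1 · 1 · 3 · 2
3 · 1 · 0 · 1
0 · 2 · 1 · 1
0 · 1 · 2 · 3
step 4: 2 · 3 · 1 · 3
1 · 1 · 3 · 2
3 · 1 · 0 · 2
0 · 2 · 1 · 1
0 · 1 · 2 · 3
step 5: 2 · 3 · 1 · 3
1 · 1 · 3 · 2
3 · 1 · 0 · 3
0 · 2 · 1 · 1
0 · 1 · 2 · 3
step 6: 2 · 3 · 1 · 3
1 · 1 · 3 · 3
3 · 1 · 1 · 0
0 · 2 · 1 · 2
0 · 1 · 2 · 3
step 7: 2 · 3 · 1 · 3
1 · 1 · 3 · 3
3 · 1 · 1 · 1
0 · 2 · 1 · 2
0 · 1 · 2 · 3
step 8: 2 · 3 · 1 · 3
1 · 1 · 3 · 3
3 · 1 · 1 · 2
0 · 2 · 1 · 2
0 · 1 · 2 · 3
step 9: 2 · 3 · 1 · 3
1 · 1 · 3 · 3
3 · 1 · 1 · 3
0 · 2 · 1 · 2
0 · 1 · 2 · 3
step 10: 2 · 3 · 3 · 0
1 · 2 · 0 · 2
3 · 1 · 3 · 1
0 · 2 · 1 · 3
0 · 1 · 2 · 3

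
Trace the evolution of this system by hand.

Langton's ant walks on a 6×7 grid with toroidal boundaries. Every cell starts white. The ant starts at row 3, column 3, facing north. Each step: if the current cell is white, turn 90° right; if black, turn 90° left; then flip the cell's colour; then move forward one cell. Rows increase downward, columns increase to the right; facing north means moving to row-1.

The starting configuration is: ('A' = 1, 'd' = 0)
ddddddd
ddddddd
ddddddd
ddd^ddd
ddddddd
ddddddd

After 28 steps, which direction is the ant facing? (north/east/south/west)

north

step 0: ddddddd
ddddddd
ddddddd
ddd^ddd
ddddddd
ddddddd
step 1: ddddddd
ddddddd
ddddddd
dddA>dd
ddddddd
ddddddd
step 2: ddddddd
ddddddd
ddddddd
dddAAdd
ddddvdd
ddddddd
step 3: ddddddd
ddddddd
ddddddd
dddAAdd
ddd<Add
ddddddd
step 4: ddddddd
ddddddd
ddddddd
ddd^Add
dddAAdd
ddddddd
step 5: ddddddd
ddddddd
ddddddd
dd<dAdd
dddAAdd
ddddddd
step 6: ddddddd
ddddddd
dd^dddd
ddAdAdd
dddAAdd
ddddddd
step 7: ddddddd
ddddddd
ddA>ddd
ddAdAdd
dddAAdd
ddddddd
step 8: ddddddd
ddddddd
ddAAddd
ddAvAdd
dddAAdd
ddddddd
step 9: ddddddd
ddddddd
ddAAddd
dd<AAdd
dddAAdd
ddddddd
step 10: ddddddd
ddddddd
ddAAddd
dddAAdd
ddvAAdd
ddddddd
step 11: ddddddd
ddddddd
ddAAddd
dddAAdd
d<AAAdd
ddddddd
step 12: ddddddd
ddddddd
ddAAddd
d^dAAdd
dAAAAdd
ddddddd
step 13: ddddddd
ddddddd
ddAAddd
dA>AAdd
dAAAAdd
ddddddd
step 14: ddddddd
ddddddd
ddAAddd
dAAAAdd
dAvAAdd
ddddddd
step 15: ddddddd
ddddddd
ddAAddd
dAAAAdd
dAd>Add
ddddddd
step 16: ddddddd
ddddddd
ddAAddd
dAA^Add
dAddAdd
ddddddd
step 17: ddddddd
ddddddd
ddAAddd
dA<dAdd
dAddAdd
ddddddd
step 18: ddddddd
ddddddd
ddAAddd
dAddAdd
dAvdAdd
ddddddd
step 19: ddddddd
ddddddd
ddAAddd
dAddAdd
d<AdAdd
ddddddd
step 20: ddddddd
ddddddd
ddAAddd
dAddAdd
ddAdAdd
dvddddd
step 21: ddddddd
ddddddd
ddAAddd
dAddAdd
ddAdAdd
<Addddd
step 22: ddddddd
ddddddd
ddAAddd
dAddAdd
^dAdAdd
AAddddd
step 23: ddddddd
ddddddd
ddAAddd
dAddAdd
A>AdAdd
AAddddd
step 24: ddddddd
ddddddd
ddAAddd
dAddAdd
AAAdAdd
Avddddd
step 25: ddddddd
ddddddd
ddAAddd
dAddAdd
AAAdAdd
Ad>dddd
step 26: ddvdddd
ddddddd
ddAAddd
dAddAdd
AAAdAdd
AdAdddd
step 27: d<Adddd
ddddddd
ddAAddd
dAddAdd
AAAdAdd
AdAdddd
step 28: dAAdddd
ddddddd
ddAAddd
dAddAdd
AAAdAdd
A^Adddd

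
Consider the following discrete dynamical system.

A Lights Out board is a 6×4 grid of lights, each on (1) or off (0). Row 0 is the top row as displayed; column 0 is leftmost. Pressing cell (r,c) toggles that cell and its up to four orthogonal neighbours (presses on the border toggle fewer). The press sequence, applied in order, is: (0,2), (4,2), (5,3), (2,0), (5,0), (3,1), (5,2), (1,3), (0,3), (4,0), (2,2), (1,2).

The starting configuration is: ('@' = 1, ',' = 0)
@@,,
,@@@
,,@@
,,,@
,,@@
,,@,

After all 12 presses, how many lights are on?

0) @@,,
,@@@
,,@@
,,,@
,,@@
,,@,
1) @,@@
,@,@
,,@@
,,,@
,,@@
,,@,
2) @,@@
,@,@
,,@@
,,@@
,@,,
,,,,
3) @,@@
,@,@
,,@@
,,@@
,@,@
,,@@
4) @,@@
@@,@
@@@@
@,@@
,@,@
,,@@
5) @,@@
@@,@
@@@@
@,@@
@@,@
@@@@
6) @,@@
@@,@
@,@@
,@,@
@,,@
@@@@
7) @,@@
@@,@
@,@@
,@,@
@,@@
@,,,
8) @,@,
@@@,
@,@,
,@,@
@,@@
@,,,
9) @,,@
@@@@
@,@,
,@,@
@,@@
@,,,
10) @,,@
@@@@
@,@,
@@,@
,@@@
,,,,
11) @,,@
@@,@
@@,@
@@@@
,@@@
,,,,
12) @,@@
@,@,
@@@@
@@@@
,@@@
,,,,

16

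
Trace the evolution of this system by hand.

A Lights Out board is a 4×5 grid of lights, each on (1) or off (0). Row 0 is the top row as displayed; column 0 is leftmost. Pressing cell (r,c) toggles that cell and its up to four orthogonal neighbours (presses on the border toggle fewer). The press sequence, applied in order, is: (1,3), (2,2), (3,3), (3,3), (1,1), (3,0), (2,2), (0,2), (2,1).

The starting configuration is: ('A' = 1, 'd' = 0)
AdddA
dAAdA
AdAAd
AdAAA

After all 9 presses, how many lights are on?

gen 0: AdddA
dAAdA
AdAAd
AdAAA
gen 1: AddAA
dAdAd
AdAdd
AdAAA
gen 2: AddAA
dAAAd
AAdAd
AddAA
gen 3: AddAA
dAAAd
AAddd
AdAdd
gen 4: AddAA
dAAAd
AAdAd
AddAA
gen 5: AAdAA
AddAd
AddAd
AddAA
gen 6: AAdAA
AddAd
dddAd
dAdAA
gen 7: AAdAA
AdAAd
dAAdd
dAAAA
gen 8: AdAdA
AddAd
dAAdd
dAAAA
gen 9: AdAdA
AAdAd
Adddd
ddAAA

10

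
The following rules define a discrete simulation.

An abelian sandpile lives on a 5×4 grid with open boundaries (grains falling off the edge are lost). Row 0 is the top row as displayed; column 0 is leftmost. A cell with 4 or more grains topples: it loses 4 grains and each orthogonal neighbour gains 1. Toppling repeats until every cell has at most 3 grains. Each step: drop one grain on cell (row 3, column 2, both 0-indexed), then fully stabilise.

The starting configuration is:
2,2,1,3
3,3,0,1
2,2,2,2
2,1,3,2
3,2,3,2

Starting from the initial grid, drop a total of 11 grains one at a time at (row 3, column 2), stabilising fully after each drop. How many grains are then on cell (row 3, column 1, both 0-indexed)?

t=0: 2,2,1,3
3,3,0,1
2,2,2,2
2,1,3,2
3,2,3,2
t=1: 2,2,1,3
3,3,0,1
2,2,3,2
2,2,1,3
3,3,0,3
t=2: 2,2,1,3
3,3,0,1
2,2,3,2
2,2,2,3
3,3,0,3
t=3: 2,2,1,3
3,3,0,1
2,2,3,2
2,2,3,3
3,3,0,3
t=4: 2,2,1,3
3,3,1,2
2,3,1,0
2,3,2,2
3,3,2,0
t=5: 2,2,1,3
3,3,1,2
2,3,1,0
2,3,3,2
3,3,2,0
t=6: 3,3,1,3
1,1,2,2
1,2,3,0
1,3,2,3
1,2,0,1
t=7: 3,3,1,3
1,1,2,2
1,2,3,0
1,3,3,3
1,2,0,1
t=8: 3,3,1,3
1,2,3,2
2,0,1,2
2,1,3,0
1,3,1,2
t=9: 3,3,1,3
1,2,3,2
2,0,2,2
2,2,0,1
1,3,2,2
t=10: 3,3,1,3
1,2,3,2
2,0,2,2
2,2,1,1
1,3,2,2
t=11: 3,3,1,3
1,2,3,2
2,0,2,2
2,2,2,1
1,3,2,2

2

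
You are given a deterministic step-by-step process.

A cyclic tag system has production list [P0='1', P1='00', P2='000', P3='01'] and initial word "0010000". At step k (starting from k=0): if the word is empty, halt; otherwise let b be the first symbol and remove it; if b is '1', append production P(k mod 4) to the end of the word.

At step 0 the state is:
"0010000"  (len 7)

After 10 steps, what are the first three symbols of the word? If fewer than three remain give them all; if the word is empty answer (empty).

k=0  "0010000"  (len 7)
k=1  "010000"  (len 6)
k=2  "10000"  (len 5)
k=3  "0000000"  (len 7)
k=4  "000000"  (len 6)
k=5  "00000"  (len 5)
k=6  "0000"  (len 4)
k=7  "000"  (len 3)
k=8  "00"  (len 2)
k=9  "0"  (len 1)
k=10  (halted — word empty)

(empty)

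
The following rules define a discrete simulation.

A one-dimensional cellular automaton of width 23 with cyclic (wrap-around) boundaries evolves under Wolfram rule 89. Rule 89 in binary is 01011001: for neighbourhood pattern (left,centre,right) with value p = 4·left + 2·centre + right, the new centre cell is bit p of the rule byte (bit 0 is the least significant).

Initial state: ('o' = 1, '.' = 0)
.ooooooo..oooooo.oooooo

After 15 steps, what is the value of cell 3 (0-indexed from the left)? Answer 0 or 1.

k=0  .ooooooo..oooooo.oooooo
k=1  .o.....oo.o....o.o....o
k=2  ..oooo.oo..ooo....ooo..
k=3  o.o..o.ooo.o.oooo.o.ooo
k=4  o..o...o.o...o..o...o..
k=5  .o..oo....oo..o..oo..o.
k=6  ..o.ooooo.ooo..o.ooo..o
k=7  o...o...o.o.oo...o.oo..
k=8  .oo..oo.....oooo...ooo.
k=9  .ooo.oooooo.o..ooo.o.oo
k=10  .o.o.o....o..o.o.o...oo
k=11  ......ooo..o......oo.oo
k=12  ooooo.o.oo..ooooo.oo.oo
k=13  ....o...ooo.o...o.oo.o.
k=14  ooo..oo.o.o..oo...oo..o
k=15  ..oo.oo....o.oooo.ooo.o

1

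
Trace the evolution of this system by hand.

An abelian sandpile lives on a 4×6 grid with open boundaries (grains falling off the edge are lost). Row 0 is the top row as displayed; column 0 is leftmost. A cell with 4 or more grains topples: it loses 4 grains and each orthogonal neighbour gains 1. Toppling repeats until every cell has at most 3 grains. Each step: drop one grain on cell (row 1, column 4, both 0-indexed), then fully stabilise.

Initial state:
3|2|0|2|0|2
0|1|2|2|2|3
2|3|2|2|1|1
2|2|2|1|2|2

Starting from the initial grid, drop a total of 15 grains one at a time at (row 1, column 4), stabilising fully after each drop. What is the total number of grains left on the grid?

[0] 3|2|0|2|0|2
0|1|2|2|2|3
2|3|2|2|1|1
2|2|2|1|2|2
[1] 3|2|0|2|0|2
0|1|2|2|3|3
2|3|2|2|1|1
2|2|2|1|2|2
[2] 3|2|0|2|1|3
0|1|2|3|1|0
2|3|2|2|2|2
2|2|2|1|2|2
[3] 3|2|0|2|1|3
0|1|2|3|2|0
2|3|2|2|2|2
2|2|2|1|2|2
[4] 3|2|0|2|1|3
0|1|2|3|3|0
2|3|2|2|2|2
2|2|2|1|2|2
[5] 3|2|0|3|2|3
0|1|3|0|1|1
2|3|2|3|3|2
2|2|2|1|2|2
[6] 3|2|0|3|2|3
0|1|3|0|2|1
2|3|2|3|3|2
2|2|2|1|2|2
[7] 3|2|0|3|2|3
0|1|3|0|3|1
2|3|2|3|3|2
2|2|2|1|2|2
[8] 3|2|0|3|3|3
0|1|3|2|1|2
2|3|3|0|1|3
2|2|2|2|3|2
[9] 3|2|0|3|3|3
0|1|3|2|2|2
2|3|3|0|1|3
2|2|2|2|3|2
[10] 3|2|0|3|3|3
0|1|3|2|3|2
2|3|3|0|1|3
2|2|2|2|3|2
[11] 3|2|2|1|2|1
0|3|1|1|3|1
3|0|1|2|3|0
2|3|3|2|3|3
[12] 3|2|2|1|3|1
0|3|1|2|1|2
3|0|1|3|1|2
2|3|3|3|1|0
[13] 3|2|2|1|3|1
0|3|1|2|2|2
3|0|1|3|1|2
2|3|3|3|1|0
[14] 3|2|2|1|3|1
0|3|1|2|3|2
3|0|1|3|1|2
2|3|3|3|1|0
[15] 3|2|2|2|0|2
0|3|1|3|1|3
3|0|1|3|2|2
2|3|3|3|1|0

45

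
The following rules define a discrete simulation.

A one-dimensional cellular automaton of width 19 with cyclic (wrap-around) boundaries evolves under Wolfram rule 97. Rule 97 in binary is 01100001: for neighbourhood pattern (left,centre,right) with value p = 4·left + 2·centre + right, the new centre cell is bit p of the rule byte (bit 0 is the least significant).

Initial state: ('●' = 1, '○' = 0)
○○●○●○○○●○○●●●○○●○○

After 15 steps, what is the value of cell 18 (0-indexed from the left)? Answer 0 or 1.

0

k=0  ○○●○●○○○●○○●●●○○●○○
k=1  ●○○●○○●○○○○○○●○○○○●
k=2  ●○○○○○○○●●●●○○○●●○○
k=3  ○○●●●●●○○○○●○●○○●○○
k=4  ●○○○○○●○●●○○●○○○○○●
k=5  ●○●●●○○●○●○○○○●●●○○
k=6  ○●○○●○○○●○○●●○○○●○○
k=7  ○○○○○○●○○○○○●○●○○○●
k=8  ○●●●●○○○●●●○○●○○●○○
k=9  ○○○○●○●○○○●○○○○○○○●
k=10  ○●●○○●○○●○○○●●●●●○○
k=11  ○○●○○○○○○○●○○○○○●○●
k=12  ○○○○●●●●●○○○●●●○○●○
k=13  ●●●○○○○○●○●○○○●○○○○
k=14  ○○●○●●●○○●○○●○○○●●○
k=15  ●○○●○○●○○○○○○○●○○●○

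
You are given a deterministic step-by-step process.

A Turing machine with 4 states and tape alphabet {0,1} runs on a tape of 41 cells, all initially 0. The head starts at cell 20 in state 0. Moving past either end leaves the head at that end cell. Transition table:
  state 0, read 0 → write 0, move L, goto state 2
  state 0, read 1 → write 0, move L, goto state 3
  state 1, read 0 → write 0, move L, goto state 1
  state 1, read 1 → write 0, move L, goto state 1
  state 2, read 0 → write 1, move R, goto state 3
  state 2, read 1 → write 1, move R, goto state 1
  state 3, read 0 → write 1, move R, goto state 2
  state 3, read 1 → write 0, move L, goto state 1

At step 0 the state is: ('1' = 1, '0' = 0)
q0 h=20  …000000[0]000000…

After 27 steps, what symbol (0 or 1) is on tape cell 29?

step 0: q0 h=20  …000000[0]000000…
step 1: q2 h=19  …000000[0]000000…
step 2: q3 h=20  …000001[0]000000…
step 3: q2 h=21  …000011[0]000000…
step 4: q3 h=22  …000111[0]000000…
step 5: q2 h=23  …001111[0]000000…
step 6: q3 h=24  …011111[0]000000…
step 7: q2 h=25  …111111[0]000000…
step 8: q3 h=26  …111111[0]000000…
step 9: q2 h=27  …111111[0]000000…
step 10: q3 h=28  …111111[0]000000…
step 11: q2 h=29  …111111[0]000000…
step 12: q3 h=30  …111111[0]000000…
step 13: q2 h=31  …111111[0]000000…
step 14: q3 h=32  …111111[0]000000…
step 15: q2 h=33  …111111[0]000000…
step 16: q3 h=34  …111111[0]000000|
step 17: q2 h=35  …111111[0]00000|
step 18: q3 h=36  …111111[0]0000|
step 19: q2 h=37  …111111[0]000|
step 20: q3 h=38  …111111[0]00|
step 21: q2 h=39  …111111[0]0|
step 22: q3 h=40  …111111[0]|
step 23: q2 h=40  …111111[1]|
step 24: q1 h=40  …111111[1]|
step 25: q1 h=39  …111111[1]0|
step 26: q1 h=38  …111111[1]00|
step 27: q1 h=37  …111111[1]000|

1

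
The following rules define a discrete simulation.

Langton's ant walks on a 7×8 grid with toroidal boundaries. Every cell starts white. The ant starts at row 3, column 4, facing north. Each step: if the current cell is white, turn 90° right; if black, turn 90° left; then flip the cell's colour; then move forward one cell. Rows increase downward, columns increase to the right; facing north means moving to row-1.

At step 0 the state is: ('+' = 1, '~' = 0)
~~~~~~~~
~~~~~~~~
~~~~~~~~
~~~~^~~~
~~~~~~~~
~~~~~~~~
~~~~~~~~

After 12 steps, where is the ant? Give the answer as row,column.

k=0  ~~~~~~~~
~~~~~~~~
~~~~~~~~
~~~~^~~~
~~~~~~~~
~~~~~~~~
~~~~~~~~
k=1  ~~~~~~~~
~~~~~~~~
~~~~~~~~
~~~~+>~~
~~~~~~~~
~~~~~~~~
~~~~~~~~
k=2  ~~~~~~~~
~~~~~~~~
~~~~~~~~
~~~~++~~
~~~~~v~~
~~~~~~~~
~~~~~~~~
k=3  ~~~~~~~~
~~~~~~~~
~~~~~~~~
~~~~++~~
~~~~<+~~
~~~~~~~~
~~~~~~~~
k=4  ~~~~~~~~
~~~~~~~~
~~~~~~~~
~~~~^+~~
~~~~++~~
~~~~~~~~
~~~~~~~~
k=5  ~~~~~~~~
~~~~~~~~
~~~~~~~~
~~~<~+~~
~~~~++~~
~~~~~~~~
~~~~~~~~
k=6  ~~~~~~~~
~~~~~~~~
~~~^~~~~
~~~+~+~~
~~~~++~~
~~~~~~~~
~~~~~~~~
k=7  ~~~~~~~~
~~~~~~~~
~~~+>~~~
~~~+~+~~
~~~~++~~
~~~~~~~~
~~~~~~~~
k=8  ~~~~~~~~
~~~~~~~~
~~~++~~~
~~~+v+~~
~~~~++~~
~~~~~~~~
~~~~~~~~
k=9  ~~~~~~~~
~~~~~~~~
~~~++~~~
~~~<++~~
~~~~++~~
~~~~~~~~
~~~~~~~~
k=10  ~~~~~~~~
~~~~~~~~
~~~++~~~
~~~~++~~
~~~v++~~
~~~~~~~~
~~~~~~~~
k=11  ~~~~~~~~
~~~~~~~~
~~~++~~~
~~~~++~~
~~<+++~~
~~~~~~~~
~~~~~~~~
k=12  ~~~~~~~~
~~~~~~~~
~~~++~~~
~~^~++~~
~~++++~~
~~~~~~~~
~~~~~~~~

3,2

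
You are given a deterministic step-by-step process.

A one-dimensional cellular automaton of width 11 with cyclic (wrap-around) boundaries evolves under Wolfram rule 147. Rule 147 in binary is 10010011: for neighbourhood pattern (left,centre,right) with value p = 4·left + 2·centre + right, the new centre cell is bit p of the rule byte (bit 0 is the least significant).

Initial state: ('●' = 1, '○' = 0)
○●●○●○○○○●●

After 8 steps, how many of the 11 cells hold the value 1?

k=0  ○●●○●○○○○●●
k=1  ○○○○○●●●●○○
k=2  ●●●●●○●●○●●
k=3  ●●●●○○○○○○●
k=4  ●●●○●●●●●●○
k=5  ○●○○○●●●●○○
k=6  ●○●●●○●●○●●
k=7  ○○○●○○○○○○●
k=8  ●●●○●●●●●●○

9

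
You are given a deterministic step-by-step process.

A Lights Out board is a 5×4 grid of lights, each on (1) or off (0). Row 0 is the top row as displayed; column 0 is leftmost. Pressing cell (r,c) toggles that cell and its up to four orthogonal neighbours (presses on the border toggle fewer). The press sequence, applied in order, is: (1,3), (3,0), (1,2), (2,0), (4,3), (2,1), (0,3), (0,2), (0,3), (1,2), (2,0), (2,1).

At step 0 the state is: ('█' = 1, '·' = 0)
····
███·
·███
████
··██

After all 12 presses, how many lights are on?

11

step 0: ····
███·
·███
████
··██
step 1: ···█
██·█
·██·
████
··██
step 2: ···█
██·█
███·
··██
█·██
step 3: ··██
█·█·
██··
··██
█·██
step 4: ··██
··█·
····
█·██
█·██
step 5: ··██
··█·
····
█·█·
█···
step 6: ··██
·██·
███·
███·
█···
step 7: ····
·███
███·
███·
█···
step 8: ·███
·█·█
███·
███·
█···
step 9: ·█··
·█··
███·
███·
█···
step 10: ·██·
··██
██··
███·
█···
step 11: ·██·
█·██
····
·██·
█···
step 12: ·██·
████
███·
··█·
█···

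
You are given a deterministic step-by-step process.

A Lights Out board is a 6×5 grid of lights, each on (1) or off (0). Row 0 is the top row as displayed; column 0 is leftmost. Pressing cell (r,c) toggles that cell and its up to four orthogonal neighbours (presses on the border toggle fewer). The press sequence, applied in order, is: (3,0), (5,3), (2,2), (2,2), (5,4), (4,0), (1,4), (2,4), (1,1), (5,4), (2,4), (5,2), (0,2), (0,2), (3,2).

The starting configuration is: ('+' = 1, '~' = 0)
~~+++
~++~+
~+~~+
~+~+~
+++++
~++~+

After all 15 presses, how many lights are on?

step 0: ~~+++
~++~+
~+~~+
~+~+~
+++++
~++~+
step 1: ~~+++
~++~+
++~~+
+~~+~
~++++
~++~+
step 2: ~~+++
~++~+
++~~+
+~~+~
~++~+
~+~+~
step 3: ~~+++
~+~~+
+~+++
+~++~
~++~+
~+~+~
step 4: ~~+++
~++~+
++~~+
+~~+~
~++~+
~+~+~
step 5: ~~+++
~++~+
++~~+
+~~+~
~++~~
~+~~+
step 6: ~~+++
~++~+
++~~+
~~~+~
+~+~~
++~~+
step 7: ~~++~
~+++~
++~~~
~~~+~
+~+~~
++~~+
step 8: ~~++~
~++++
++~++
~~~++
+~+~~
++~~+
step 9: ~+++~
+~~++
+~~++
~~~++
+~+~~
++~~+
step 10: ~+++~
+~~++
+~~++
~~~++
+~+~+
++~+~
step 11: ~+++~
+~~+~
+~~~~
~~~+~
+~+~+
++~+~
step 12: ~+++~
+~~+~
+~~~~
~~~+~
+~~~+
+~+~~
step 13: ~~~~~
+~++~
+~~~~
~~~+~
+~~~+
+~+~~
step 14: ~+++~
+~~+~
+~~~~
~~~+~
+~~~+
+~+~~
step 15: ~+++~
+~~+~
+~+~~
~++~~
+~+~+
+~+~~

14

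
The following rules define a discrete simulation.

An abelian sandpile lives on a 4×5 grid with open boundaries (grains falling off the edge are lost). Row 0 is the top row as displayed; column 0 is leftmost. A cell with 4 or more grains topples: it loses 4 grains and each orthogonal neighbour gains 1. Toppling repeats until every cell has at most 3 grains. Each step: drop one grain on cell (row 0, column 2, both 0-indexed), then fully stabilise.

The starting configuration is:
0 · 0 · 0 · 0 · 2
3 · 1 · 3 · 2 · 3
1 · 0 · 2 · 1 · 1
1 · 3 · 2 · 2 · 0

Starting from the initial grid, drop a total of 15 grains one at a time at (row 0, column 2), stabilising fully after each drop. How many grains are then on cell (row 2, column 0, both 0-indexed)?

2

step 0: 0 · 0 · 0 · 0 · 2
3 · 1 · 3 · 2 · 3
1 · 0 · 2 · 1 · 1
1 · 3 · 2 · 2 · 0
step 1: 0 · 0 · 1 · 0 · 2
3 · 1 · 3 · 2 · 3
1 · 0 · 2 · 1 · 1
1 · 3 · 2 · 2 · 0
step 2: 0 · 0 · 2 · 0 · 2
3 · 1 · 3 · 2 · 3
1 · 0 · 2 · 1 · 1
1 · 3 · 2 · 2 · 0
step 3: 0 · 0 · 3 · 0 · 2
3 · 1 · 3 · 2 · 3
1 · 0 · 2 · 1 · 1
1 · 3 · 2 · 2 · 0
step 4: 0 · 1 · 1 · 1 · 2
3 · 2 · 0 · 3 · 3
1 · 0 · 3 · 1 · 1
1 · 3 · 2 · 2 · 0
step 5: 0 · 1 · 2 · 1 · 2
3 · 2 · 0 · 3 · 3
1 · 0 · 3 · 1 · 1
1 · 3 · 2 · 2 · 0
step 6: 0 · 1 · 3 · 1 · 2
3 · 2 · 0 · 3 · 3
1 · 0 · 3 · 1 · 1
1 · 3 · 2 · 2 · 0
step 7: 0 · 2 · 0 · 2 · 2
3 · 2 · 1 · 3 · 3
1 · 0 · 3 · 1 · 1
1 · 3 · 2 · 2 · 0
step 8: 0 · 2 · 1 · 2 · 2
3 · 2 · 1 · 3 · 3
1 · 0 · 3 · 1 · 1
1 · 3 · 2 · 2 · 0
step 9: 0 · 2 · 2 · 2 · 2
3 · 2 · 1 · 3 · 3
1 · 0 · 3 · 1 · 1
1 · 3 · 2 · 2 · 0
step 10: 0 · 2 · 3 · 2 · 2
3 · 2 · 1 · 3 · 3
1 · 0 · 3 · 1 · 1
1 · 3 · 2 · 2 · 0
step 11: 0 · 3 · 0 · 3 · 2
3 · 2 · 2 · 3 · 3
1 · 0 · 3 · 1 · 1
1 · 3 · 2 · 2 · 0
step 12: 0 · 3 · 1 · 3 · 2
3 · 2 · 2 · 3 · 3
1 · 0 · 3 · 1 · 1
1 · 3 · 2 · 2 · 0
step 13: 0 · 3 · 2 · 3 · 2
3 · 2 · 2 · 3 · 3
1 · 0 · 3 · 1 · 1
1 · 3 · 2 · 2 · 0
step 14: 0 · 3 · 3 · 3 · 2
3 · 2 · 2 · 3 · 3
1 · 0 · 3 · 1 · 1
1 · 3 · 2 · 2 · 0
step 15: 2 · 1 · 3 · 2 · 0
0 · 1 · 2 · 2 · 1
2 · 2 · 0 · 3 · 2
1 · 3 · 3 · 2 · 0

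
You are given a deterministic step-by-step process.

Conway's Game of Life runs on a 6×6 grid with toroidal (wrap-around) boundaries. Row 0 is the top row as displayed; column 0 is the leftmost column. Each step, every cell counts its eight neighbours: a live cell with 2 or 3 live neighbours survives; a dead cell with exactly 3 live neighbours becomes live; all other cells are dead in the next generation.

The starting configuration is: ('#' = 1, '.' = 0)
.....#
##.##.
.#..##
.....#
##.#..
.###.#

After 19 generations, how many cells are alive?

step 0: .....#
##.##.
.#..##
.....#
##.#..
.###.#
step 1: .....#
.###..
.###..
.##..#
.#.#.#
.#.#.#
step 2: .#.#..
##.##.
....#.
......
.#.#.#
.....#
step 3: .#.#.#
##.###
...###
....#.
#...#.
......
step 4: .#.#.#
.#....
..#...
......
.....#
#...##
step 5: .##..#
##....
......
......
#...##
......
step 6: .##...
###...
......
.....#
.....#
.#..#.
step 7: ...#..
#.#...
##....
......
#...##
###...
step 8: #..#..
#.#...
##....
.#....
#....#
#####.
step 9: #...#.
#.#..#
#.#...
.#...#
...###
..###.
step 10: #.#.#.
#..#..
..#...
.###.#
#....#
..#...
step 11: ..#..#
..##.#
#...#.
.#####
#..###
#..#..
step 12: ###..#
####.#
#.....
.##...
......
####..
step 13: ......
...##.
...#.#
.#....
#..#..
...#.#
step 14: ...#..
...##.
..##..
#.#.#.
#.#.#.
....#.
step 15: ...#..
....#.
.##..#
..#.#.
....#.
....##
step 16: ...#.#
..###.
.##.##
.##.##
....#.
...###
step 17: .....#
##....
......
.##...
#.#...
...#.#
step 18: ....##
#.....
#.#...
.##...
#.##..
#...##
step 19: ....#.
##....
#.#...
#.....
#.###.
##....

12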